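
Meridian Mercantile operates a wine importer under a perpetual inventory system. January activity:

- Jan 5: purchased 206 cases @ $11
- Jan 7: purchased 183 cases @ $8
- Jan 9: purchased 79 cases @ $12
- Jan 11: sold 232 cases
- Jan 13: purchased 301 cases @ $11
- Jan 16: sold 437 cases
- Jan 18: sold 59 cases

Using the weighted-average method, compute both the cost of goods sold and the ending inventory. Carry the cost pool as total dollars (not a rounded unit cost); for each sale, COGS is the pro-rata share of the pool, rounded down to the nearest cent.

After Jan 5: 206 on hand, pool $2,266.00 (≈ $11.0000 each)
After Jan 7: 389 on hand, pool $3,730.00 (≈ $9.5887 each)
After Jan 9: 468 on hand, pool $4,678.00 (≈ $9.9957 each)
Jan 11, sell 232: 232/468 × $4,678.00 → $2,319.00
After Jan 13: 537 on hand, pool $5,670.00 (≈ $10.5587 each)
Jan 16, sell 437: 437/537 × $5,670.00 → $4,614.13
Jan 18, sell 59: 59/100 × $1,055.87 → $622.96
Total COGS = $2,319.00 + $4,614.13 + $622.96 = $7,556.09
Ending inventory (cost pool remaining) = $432.91

COGS = $7,556.09; ending inventory = $432.91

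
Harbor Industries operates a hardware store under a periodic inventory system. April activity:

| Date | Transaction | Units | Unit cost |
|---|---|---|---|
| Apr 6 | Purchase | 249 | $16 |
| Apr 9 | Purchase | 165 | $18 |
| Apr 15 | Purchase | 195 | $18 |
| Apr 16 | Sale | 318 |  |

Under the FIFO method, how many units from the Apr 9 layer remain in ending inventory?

Apr 16, 318 sold [FIFO — oldest first]: 249 @ $16 + 69 @ $18 = $5,226
Ending inventory: 96 @ $18 + 195 @ $18 = $5,238
Check: goods available $10,464 = COGS $5,226 + ending $5,238

96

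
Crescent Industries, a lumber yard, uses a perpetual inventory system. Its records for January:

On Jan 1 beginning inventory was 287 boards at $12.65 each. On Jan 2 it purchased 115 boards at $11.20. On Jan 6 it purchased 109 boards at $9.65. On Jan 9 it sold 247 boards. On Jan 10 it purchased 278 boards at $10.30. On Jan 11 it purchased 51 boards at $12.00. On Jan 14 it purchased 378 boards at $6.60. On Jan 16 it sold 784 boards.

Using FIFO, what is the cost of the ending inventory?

Ending inventory = $1,234.20

Jan 9, 247 sold [FIFO — oldest first]: 247 @ $12.65 = $3,124.55
Jan 16, 784 sold [FIFO — oldest first]: 40 @ $12.65 + 115 @ $11.20 + 109 @ $9.65 + 278 @ $10.30 + 51 @ $12.00 + 191 @ $6.60 = $7,581.85
Total COGS = $3,124.55 + $7,581.85 = $10,706.40
Ending inventory: 187 @ $6.60 = $1,234.20
Check: goods available $11,940.60 = COGS $10,706.40 + ending $1,234.20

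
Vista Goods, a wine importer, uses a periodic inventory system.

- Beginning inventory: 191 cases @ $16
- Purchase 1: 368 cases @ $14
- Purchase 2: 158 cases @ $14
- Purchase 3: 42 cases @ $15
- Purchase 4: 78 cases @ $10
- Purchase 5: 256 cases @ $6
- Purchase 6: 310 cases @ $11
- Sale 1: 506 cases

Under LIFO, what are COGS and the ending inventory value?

COGS = $4,586; ending inventory = $12,190

Sale 1 (506) [LIFO — newest first]: 310 @ $11 + 196 @ $6 = $4,586
Ending inventory: 191 @ $16 + 368 @ $14 + 158 @ $14 + 42 @ $15 + 78 @ $10 + 60 @ $6 = $12,190
Check: goods available $16,776 = COGS $4,586 + ending $12,190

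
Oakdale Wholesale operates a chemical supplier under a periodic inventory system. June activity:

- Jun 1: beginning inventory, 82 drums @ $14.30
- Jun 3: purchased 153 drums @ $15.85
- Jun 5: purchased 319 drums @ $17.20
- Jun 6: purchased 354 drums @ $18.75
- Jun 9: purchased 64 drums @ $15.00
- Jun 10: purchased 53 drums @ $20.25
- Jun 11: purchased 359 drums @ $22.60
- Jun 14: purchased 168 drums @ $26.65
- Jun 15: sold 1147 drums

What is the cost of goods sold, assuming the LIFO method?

Jun 15, 1147 sold [LIFO — newest first]: 168 @ $26.65 + 359 @ $22.60 + 53 @ $20.25 + 64 @ $15.00 + 354 @ $18.75 + 149 @ $17.20 = $23,824.15
Ending inventory: 82 @ $14.30 + 153 @ $15.85 + 170 @ $17.20 = $6,521.65

COGS = $23,824.15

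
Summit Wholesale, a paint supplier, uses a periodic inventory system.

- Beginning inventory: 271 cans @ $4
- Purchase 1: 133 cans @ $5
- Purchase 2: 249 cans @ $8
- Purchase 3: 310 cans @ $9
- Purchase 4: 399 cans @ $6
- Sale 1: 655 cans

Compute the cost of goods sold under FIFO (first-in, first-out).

COGS = $3,759

Sale 1 (655) [FIFO — oldest first]: 271 @ $4 + 133 @ $5 + 249 @ $8 + 2 @ $9 = $3,759
Ending inventory: 308 @ $9 + 399 @ $6 = $5,166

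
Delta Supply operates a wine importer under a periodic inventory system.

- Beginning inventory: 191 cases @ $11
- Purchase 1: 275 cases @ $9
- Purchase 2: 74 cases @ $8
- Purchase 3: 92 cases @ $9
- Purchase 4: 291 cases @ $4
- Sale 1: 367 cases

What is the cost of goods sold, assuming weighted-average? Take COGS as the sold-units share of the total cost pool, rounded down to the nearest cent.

Sale 1, sell 367: 367/923 × $7,160.00 → $2,846.93
Ending inventory (cost pool remaining) = $4,313.07

COGS = $2,846.93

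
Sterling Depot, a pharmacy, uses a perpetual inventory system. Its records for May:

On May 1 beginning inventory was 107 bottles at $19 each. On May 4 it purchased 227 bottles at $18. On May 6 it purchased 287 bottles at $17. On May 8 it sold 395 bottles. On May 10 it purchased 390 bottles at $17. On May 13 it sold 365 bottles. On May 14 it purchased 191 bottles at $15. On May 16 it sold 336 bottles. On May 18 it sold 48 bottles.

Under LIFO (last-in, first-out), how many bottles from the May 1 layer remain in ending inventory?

May 8, 395 sold [LIFO — newest first]: 287 @ $17 + 108 @ $18 = $6,823
May 13, 365 sold [LIFO — newest first]: 365 @ $17 = $6,205
May 16, 336 sold [LIFO — newest first]: 191 @ $15 + 25 @ $17 + 119 @ $18 + 1 @ $19 = $5,451
May 18, 48 sold [LIFO — newest first]: 48 @ $19 = $912
Total COGS = $6,823 + $6,205 + $5,451 + $912 = $19,391
Ending inventory: 58 @ $19 = $1,102
Check: goods available $20,493 = COGS $19,391 + ending $1,102

58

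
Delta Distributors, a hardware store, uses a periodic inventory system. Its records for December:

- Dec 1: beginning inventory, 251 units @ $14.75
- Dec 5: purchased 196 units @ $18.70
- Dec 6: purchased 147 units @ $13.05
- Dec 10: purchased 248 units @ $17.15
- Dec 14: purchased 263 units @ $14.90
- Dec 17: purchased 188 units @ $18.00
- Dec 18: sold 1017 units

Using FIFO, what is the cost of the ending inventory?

Dec 18, 1017 sold [FIFO — oldest first]: 251 @ $14.75 + 196 @ $18.70 + 147 @ $13.05 + 248 @ $17.15 + 175 @ $14.90 = $16,146.50
Ending inventory: 88 @ $14.90 + 188 @ $18.00 = $4,695.20

Ending inventory = $4,695.20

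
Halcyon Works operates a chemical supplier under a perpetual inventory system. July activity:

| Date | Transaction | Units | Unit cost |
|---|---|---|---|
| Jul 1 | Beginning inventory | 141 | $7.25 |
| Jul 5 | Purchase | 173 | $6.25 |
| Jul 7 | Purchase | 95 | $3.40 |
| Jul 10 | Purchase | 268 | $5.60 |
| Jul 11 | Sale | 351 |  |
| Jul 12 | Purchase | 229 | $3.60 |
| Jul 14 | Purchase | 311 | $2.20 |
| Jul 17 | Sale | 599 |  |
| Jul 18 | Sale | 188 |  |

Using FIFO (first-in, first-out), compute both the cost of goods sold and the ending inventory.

Jul 11, 351 sold [FIFO — oldest first]: 141 @ $7.25 + 173 @ $6.25 + 37 @ $3.40 = $2,229.30
Jul 17, 599 sold [FIFO — oldest first]: 58 @ $3.40 + 268 @ $5.60 + 229 @ $3.60 + 44 @ $2.20 = $2,619.20
Jul 18, 188 sold [FIFO — oldest first]: 188 @ $2.20 = $413.60
Total COGS = $2,229.30 + $2,619.20 + $413.60 = $5,262.10
Ending inventory: 79 @ $2.20 = $173.80
Check: goods available $5,435.90 = COGS $5,262.10 + ending $173.80

COGS = $5,262.10; ending inventory = $173.80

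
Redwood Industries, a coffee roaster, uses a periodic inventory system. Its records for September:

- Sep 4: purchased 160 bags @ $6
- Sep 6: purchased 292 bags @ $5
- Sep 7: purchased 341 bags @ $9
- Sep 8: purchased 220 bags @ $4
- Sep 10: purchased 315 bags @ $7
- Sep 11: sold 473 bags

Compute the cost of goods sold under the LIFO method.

Sep 11, 473 sold [LIFO — newest first]: 315 @ $7 + 158 @ $4 = $2,837
Ending inventory: 160 @ $6 + 292 @ $5 + 341 @ $9 + 62 @ $4 = $5,737
Check: goods available $8,574 = COGS $2,837 + ending $5,737

COGS = $2,837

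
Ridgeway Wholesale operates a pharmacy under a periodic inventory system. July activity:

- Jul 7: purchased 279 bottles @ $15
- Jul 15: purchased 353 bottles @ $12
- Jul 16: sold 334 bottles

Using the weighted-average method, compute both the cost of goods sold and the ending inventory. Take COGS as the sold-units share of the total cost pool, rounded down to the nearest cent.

Jul 16, sell 334: 334/632 × $8,421.00 → $4,450.33
Ending inventory (cost pool remaining) = $3,970.67
Check: goods available $8,421.00 = COGS $4,450.33 + ending $3,970.67

COGS = $4,450.33; ending inventory = $3,970.67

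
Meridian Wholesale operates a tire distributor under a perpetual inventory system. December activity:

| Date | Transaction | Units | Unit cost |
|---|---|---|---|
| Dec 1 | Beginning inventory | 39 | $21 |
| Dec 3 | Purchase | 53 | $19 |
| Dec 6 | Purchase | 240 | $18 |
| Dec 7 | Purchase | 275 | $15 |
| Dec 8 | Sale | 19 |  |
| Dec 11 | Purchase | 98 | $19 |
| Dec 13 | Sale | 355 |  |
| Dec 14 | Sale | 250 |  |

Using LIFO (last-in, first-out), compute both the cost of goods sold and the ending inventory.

Dec 8, 19 sold [LIFO — newest first]: 19 @ $15 = $285
Dec 13, 355 sold [LIFO — newest first]: 98 @ $19 + 256 @ $15 + 1 @ $18 = $5,720
Dec 14, 250 sold [LIFO — newest first]: 239 @ $18 + 11 @ $19 = $4,511
Total COGS = $285 + $5,720 + $4,511 = $10,516
Ending inventory: 39 @ $21 + 42 @ $19 = $1,617
Check: goods available $12,133 = COGS $10,516 + ending $1,617

COGS = $10,516; ending inventory = $1,617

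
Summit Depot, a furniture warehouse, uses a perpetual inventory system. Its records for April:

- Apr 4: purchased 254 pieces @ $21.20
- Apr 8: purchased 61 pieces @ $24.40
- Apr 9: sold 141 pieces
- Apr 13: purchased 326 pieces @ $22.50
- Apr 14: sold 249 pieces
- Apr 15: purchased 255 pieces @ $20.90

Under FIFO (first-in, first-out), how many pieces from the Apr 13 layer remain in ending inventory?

251

Apr 9, 141 sold [FIFO — oldest first]: 141 @ $21.20 = $2,989.20
Apr 14, 249 sold [FIFO — oldest first]: 113 @ $21.20 + 61 @ $24.40 + 75 @ $22.50 = $5,571.50
Total COGS = $2,989.20 + $5,571.50 = $8,560.70
Ending inventory: 251 @ $22.50 + 255 @ $20.90 = $10,977.00
Check: goods available $19,537.70 = COGS $8,560.70 + ending $10,977.00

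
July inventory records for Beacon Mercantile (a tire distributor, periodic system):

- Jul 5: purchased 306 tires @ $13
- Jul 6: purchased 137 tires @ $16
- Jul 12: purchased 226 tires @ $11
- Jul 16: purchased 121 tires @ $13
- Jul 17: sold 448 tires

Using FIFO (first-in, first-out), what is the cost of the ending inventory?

Jul 17, 448 sold [FIFO — oldest first]: 306 @ $13 + 137 @ $16 + 5 @ $11 = $6,225
Ending inventory: 221 @ $11 + 121 @ $13 = $4,004
Check: goods available $10,229 = COGS $6,225 + ending $4,004

Ending inventory = $4,004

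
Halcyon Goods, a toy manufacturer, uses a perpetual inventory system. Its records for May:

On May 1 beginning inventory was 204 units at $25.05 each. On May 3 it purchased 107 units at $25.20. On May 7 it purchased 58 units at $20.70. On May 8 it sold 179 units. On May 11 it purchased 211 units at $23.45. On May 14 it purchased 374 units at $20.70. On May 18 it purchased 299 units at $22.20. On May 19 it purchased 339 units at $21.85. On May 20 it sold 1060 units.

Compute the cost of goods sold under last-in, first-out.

May 8, 179 sold [LIFO — newest first]: 58 @ $20.70 + 107 @ $25.20 + 14 @ $25.05 = $4,247.70
May 20, 1060 sold [LIFO — newest first]: 339 @ $21.85 + 299 @ $22.20 + 374 @ $20.70 + 48 @ $23.45 = $22,912.35
Total COGS = $4,247.70 + $22,912.35 = $27,160.05
Ending inventory: 190 @ $25.05 + 163 @ $23.45 = $8,581.85
Check: goods available $35,741.90 = COGS $27,160.05 + ending $8,581.85

COGS = $27,160.05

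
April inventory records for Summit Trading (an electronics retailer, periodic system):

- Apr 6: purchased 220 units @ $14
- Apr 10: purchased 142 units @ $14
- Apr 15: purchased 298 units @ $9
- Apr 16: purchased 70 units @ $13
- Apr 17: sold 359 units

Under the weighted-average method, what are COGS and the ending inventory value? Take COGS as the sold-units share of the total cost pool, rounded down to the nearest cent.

COGS = $4,258.82; ending inventory = $4,401.18

Apr 17, sell 359: 359/730 × $8,660.00 → $4,258.82
Ending inventory (cost pool remaining) = $4,401.18
Check: goods available $8,660.00 = COGS $4,258.82 + ending $4,401.18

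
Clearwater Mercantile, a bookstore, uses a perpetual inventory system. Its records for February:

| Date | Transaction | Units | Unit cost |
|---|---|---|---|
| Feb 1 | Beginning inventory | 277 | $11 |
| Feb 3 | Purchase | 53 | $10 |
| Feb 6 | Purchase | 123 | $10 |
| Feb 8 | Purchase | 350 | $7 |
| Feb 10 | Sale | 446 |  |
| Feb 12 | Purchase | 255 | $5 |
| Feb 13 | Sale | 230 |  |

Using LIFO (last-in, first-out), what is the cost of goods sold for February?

COGS = $4,560

Feb 10, 446 sold [LIFO — newest first]: 350 @ $7 + 96 @ $10 = $3,410
Feb 13, 230 sold [LIFO — newest first]: 230 @ $5 = $1,150
Total COGS = $3,410 + $1,150 = $4,560
Ending inventory: 277 @ $11 + 53 @ $10 + 27 @ $10 + 25 @ $5 = $3,972
Check: goods available $8,532 = COGS $4,560 + ending $3,972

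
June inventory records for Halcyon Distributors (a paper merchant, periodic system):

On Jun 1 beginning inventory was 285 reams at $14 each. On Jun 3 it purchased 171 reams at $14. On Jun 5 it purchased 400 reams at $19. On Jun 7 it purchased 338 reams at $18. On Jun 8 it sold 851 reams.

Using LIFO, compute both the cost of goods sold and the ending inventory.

Jun 8, 851 sold [LIFO — newest first]: 338 @ $18 + 400 @ $19 + 113 @ $14 = $15,266
Ending inventory: 285 @ $14 + 58 @ $14 = $4,802

COGS = $15,266; ending inventory = $4,802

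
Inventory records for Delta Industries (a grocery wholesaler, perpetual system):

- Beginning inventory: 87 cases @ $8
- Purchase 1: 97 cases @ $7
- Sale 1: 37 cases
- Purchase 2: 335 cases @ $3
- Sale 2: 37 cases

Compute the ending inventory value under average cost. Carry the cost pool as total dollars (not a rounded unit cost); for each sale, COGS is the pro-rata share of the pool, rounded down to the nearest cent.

Ending inventory = $1,942.04

After Beginning: 87 on hand, pool $696.00 (≈ $8.0000 each)
After Purchase 1: 184 on hand, pool $1,375.00 (≈ $7.4728 each)
Sale 1, sell 37: 37/184 × $1,375.00 → $276.49
After Purchase 2: 482 on hand, pool $2,103.51 (≈ $4.3641 each)
Sale 2, sell 37: 37/482 × $2,103.51 → $161.47
Total COGS = $276.49 + $161.47 = $437.96
Ending inventory (cost pool remaining) = $1,942.04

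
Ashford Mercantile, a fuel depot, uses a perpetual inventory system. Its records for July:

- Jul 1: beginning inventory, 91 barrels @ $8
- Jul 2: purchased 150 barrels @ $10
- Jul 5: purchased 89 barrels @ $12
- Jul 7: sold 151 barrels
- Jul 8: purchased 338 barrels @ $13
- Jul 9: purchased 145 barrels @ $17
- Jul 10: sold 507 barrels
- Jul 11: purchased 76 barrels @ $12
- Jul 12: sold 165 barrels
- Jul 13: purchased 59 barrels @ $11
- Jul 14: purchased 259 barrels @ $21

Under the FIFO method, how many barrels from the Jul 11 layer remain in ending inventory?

66

Jul 7, 151 sold [FIFO — oldest first]: 91 @ $8 + 60 @ $10 = $1,328
Jul 10, 507 sold [FIFO — oldest first]: 90 @ $10 + 89 @ $12 + 328 @ $13 = $6,232
Jul 12, 165 sold [FIFO — oldest first]: 10 @ $13 + 145 @ $17 + 10 @ $12 = $2,715
Total COGS = $1,328 + $6,232 + $2,715 = $10,275
Ending inventory: 66 @ $12 + 59 @ $11 + 259 @ $21 = $6,880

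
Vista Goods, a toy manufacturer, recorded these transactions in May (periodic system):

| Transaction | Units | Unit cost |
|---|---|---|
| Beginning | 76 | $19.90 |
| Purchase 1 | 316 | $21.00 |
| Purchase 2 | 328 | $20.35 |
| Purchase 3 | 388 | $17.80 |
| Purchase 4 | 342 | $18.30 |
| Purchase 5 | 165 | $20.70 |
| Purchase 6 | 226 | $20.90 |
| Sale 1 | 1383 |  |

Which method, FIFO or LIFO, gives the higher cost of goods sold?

FIFO COGS: 76 @ $19.90 + 316 @ $21.00 + 328 @ $20.35 + 388 @ $17.80 + 275 @ $18.30 = $26,762.10
LIFO COGS: 226 @ $20.90 + 165 @ $20.70 + 342 @ $18.30 + 388 @ $17.80 + 262 @ $20.35 = $26,635.60

FIFO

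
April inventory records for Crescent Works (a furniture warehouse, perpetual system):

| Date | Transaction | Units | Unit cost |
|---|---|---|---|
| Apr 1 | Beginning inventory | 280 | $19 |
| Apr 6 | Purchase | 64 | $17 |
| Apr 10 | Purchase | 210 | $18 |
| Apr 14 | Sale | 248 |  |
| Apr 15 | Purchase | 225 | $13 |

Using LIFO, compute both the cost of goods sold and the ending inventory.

Apr 14, 248 sold [LIFO — newest first]: 210 @ $18 + 38 @ $17 = $4,426
Ending inventory: 280 @ $19 + 26 @ $17 + 225 @ $13 = $8,687
Check: goods available $13,113 = COGS $4,426 + ending $8,687

COGS = $4,426; ending inventory = $8,687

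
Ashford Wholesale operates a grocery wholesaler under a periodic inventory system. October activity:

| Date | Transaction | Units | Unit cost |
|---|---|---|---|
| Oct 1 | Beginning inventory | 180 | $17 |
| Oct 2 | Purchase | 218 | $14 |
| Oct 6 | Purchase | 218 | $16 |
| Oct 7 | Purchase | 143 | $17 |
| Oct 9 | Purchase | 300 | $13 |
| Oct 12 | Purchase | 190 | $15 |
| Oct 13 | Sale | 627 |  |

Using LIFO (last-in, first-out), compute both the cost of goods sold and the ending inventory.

COGS = $9,079; ending inventory = $9,702

Oct 13, 627 sold [LIFO — newest first]: 190 @ $15 + 300 @ $13 + 137 @ $17 = $9,079
Ending inventory: 180 @ $17 + 218 @ $14 + 218 @ $16 + 6 @ $17 = $9,702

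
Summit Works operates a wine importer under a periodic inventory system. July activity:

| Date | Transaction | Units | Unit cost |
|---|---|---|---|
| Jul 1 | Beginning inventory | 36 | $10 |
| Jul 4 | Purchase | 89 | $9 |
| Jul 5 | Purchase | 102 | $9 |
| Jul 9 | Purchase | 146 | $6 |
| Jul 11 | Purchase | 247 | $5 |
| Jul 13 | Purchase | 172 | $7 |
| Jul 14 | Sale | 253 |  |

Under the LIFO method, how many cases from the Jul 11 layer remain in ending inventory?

166

Jul 14, 253 sold [LIFO — newest first]: 172 @ $7 + 81 @ $5 = $1,609
Ending inventory: 36 @ $10 + 89 @ $9 + 102 @ $9 + 146 @ $6 + 166 @ $5 = $3,785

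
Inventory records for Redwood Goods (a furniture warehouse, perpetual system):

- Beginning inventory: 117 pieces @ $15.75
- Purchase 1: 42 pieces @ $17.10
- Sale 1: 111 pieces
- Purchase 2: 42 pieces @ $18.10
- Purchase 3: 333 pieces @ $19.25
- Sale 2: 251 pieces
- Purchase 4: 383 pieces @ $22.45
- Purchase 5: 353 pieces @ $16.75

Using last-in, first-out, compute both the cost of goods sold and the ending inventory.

COGS = $6,636.70; ending inventory = $17,605.80

Sale 1 (111) [LIFO — newest first]: 42 @ $17.10 + 69 @ $15.75 = $1,804.95
Sale 2 (251) [LIFO — newest first]: 251 @ $19.25 = $4,831.75
Total COGS = $1,804.95 + $4,831.75 = $6,636.70
Ending inventory: 48 @ $15.75 + 42 @ $18.10 + 82 @ $19.25 + 383 @ $22.45 + 353 @ $16.75 = $17,605.80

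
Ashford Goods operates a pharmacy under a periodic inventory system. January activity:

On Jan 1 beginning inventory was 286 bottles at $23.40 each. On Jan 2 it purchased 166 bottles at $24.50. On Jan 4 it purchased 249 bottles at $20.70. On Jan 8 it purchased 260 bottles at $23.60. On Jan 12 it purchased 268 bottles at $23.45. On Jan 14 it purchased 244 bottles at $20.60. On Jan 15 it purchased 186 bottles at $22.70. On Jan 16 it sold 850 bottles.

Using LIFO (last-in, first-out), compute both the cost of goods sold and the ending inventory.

COGS = $19,120.40; ending inventory = $18,462.50

Jan 16, 850 sold [LIFO — newest first]: 186 @ $22.70 + 244 @ $20.60 + 268 @ $23.45 + 152 @ $23.60 = $19,120.40
Ending inventory: 286 @ $23.40 + 166 @ $24.50 + 249 @ $20.70 + 108 @ $23.60 = $18,462.50
Check: goods available $37,582.90 = COGS $19,120.40 + ending $18,462.50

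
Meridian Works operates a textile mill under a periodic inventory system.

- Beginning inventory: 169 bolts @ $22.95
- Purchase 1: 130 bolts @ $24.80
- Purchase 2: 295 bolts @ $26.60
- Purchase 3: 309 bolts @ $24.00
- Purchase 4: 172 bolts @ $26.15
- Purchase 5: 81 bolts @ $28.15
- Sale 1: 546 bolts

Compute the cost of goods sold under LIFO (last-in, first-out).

COGS = $13,809.95

Sale 1 (546) [LIFO — newest first]: 81 @ $28.15 + 172 @ $26.15 + 293 @ $24.00 = $13,809.95
Ending inventory: 169 @ $22.95 + 130 @ $24.80 + 295 @ $26.60 + 16 @ $24.00 = $15,333.55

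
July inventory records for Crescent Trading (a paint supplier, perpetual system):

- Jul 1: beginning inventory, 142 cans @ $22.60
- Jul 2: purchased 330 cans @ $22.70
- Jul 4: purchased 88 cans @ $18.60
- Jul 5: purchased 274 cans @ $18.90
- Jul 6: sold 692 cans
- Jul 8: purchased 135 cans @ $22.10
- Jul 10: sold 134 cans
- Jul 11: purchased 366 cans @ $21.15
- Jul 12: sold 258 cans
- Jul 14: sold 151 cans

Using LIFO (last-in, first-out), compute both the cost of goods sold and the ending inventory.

COGS = $25,980.00; ending inventory = $2,260.00

Jul 6, 692 sold [LIFO — newest first]: 274 @ $18.90 + 88 @ $18.60 + 330 @ $22.70 = $14,306.40
Jul 10, 134 sold [LIFO — newest first]: 134 @ $22.10 = $2,961.40
Jul 12, 258 sold [LIFO — newest first]: 258 @ $21.15 = $5,456.70
Jul 14, 151 sold [LIFO — newest first]: 108 @ $21.15 + 1 @ $22.10 + 42 @ $22.60 = $3,255.50
Total COGS = $14,306.40 + $2,961.40 + $5,456.70 + $3,255.50 = $25,980.00
Ending inventory: 100 @ $22.60 = $2,260.00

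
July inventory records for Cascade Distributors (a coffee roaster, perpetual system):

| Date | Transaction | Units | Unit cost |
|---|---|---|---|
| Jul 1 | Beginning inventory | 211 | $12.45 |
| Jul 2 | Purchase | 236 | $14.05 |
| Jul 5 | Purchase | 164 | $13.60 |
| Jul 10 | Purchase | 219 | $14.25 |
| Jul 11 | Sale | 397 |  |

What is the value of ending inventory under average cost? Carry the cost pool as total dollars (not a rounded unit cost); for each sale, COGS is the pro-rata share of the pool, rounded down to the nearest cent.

Ending inventory = $5,891.88

After Jul 1: 211 on hand, pool $2,626.95 (≈ $12.4500 each)
After Jul 2: 447 on hand, pool $5,942.75 (≈ $13.2947 each)
After Jul 5: 611 on hand, pool $8,173.15 (≈ $13.3767 each)
After Jul 10: 830 on hand, pool $11,293.90 (≈ $13.6071 each)
Jul 11, sell 397: 397/830 × $11,293.90 → $5,402.02
Ending inventory (cost pool remaining) = $5,891.88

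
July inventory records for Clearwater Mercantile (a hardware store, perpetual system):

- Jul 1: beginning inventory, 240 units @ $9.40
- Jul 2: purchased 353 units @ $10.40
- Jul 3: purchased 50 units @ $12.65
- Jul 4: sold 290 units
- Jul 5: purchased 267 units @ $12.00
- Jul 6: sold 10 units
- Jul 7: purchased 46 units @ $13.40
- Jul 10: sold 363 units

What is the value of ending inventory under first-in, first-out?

Jul 4, 290 sold [FIFO — oldest first]: 240 @ $9.40 + 50 @ $10.40 = $2,776.00
Jul 6, 10 sold [FIFO — oldest first]: 10 @ $10.40 = $104.00
Jul 10, 363 sold [FIFO — oldest first]: 293 @ $10.40 + 50 @ $12.65 + 20 @ $12.00 = $3,919.70
Total COGS = $2,776.00 + $104.00 + $3,919.70 = $6,799.70
Ending inventory: 247 @ $12.00 + 46 @ $13.40 = $3,580.40
Check: goods available $10,380.10 = COGS $6,799.70 + ending $3,580.40

Ending inventory = $3,580.40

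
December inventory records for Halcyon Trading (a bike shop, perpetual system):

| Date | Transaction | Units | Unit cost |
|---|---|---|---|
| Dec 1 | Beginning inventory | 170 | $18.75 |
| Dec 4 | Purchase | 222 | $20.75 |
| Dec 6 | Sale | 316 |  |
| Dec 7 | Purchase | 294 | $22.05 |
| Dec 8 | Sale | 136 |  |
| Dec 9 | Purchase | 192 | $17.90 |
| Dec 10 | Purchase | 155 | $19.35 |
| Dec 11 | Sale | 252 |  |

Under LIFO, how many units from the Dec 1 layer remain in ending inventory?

76

Dec 6, 316 sold [LIFO — newest first]: 222 @ $20.75 + 94 @ $18.75 = $6,369.00
Dec 8, 136 sold [LIFO — newest first]: 136 @ $22.05 = $2,998.80
Dec 11, 252 sold [LIFO — newest first]: 155 @ $19.35 + 97 @ $17.90 = $4,735.55
Total COGS = $6,369.00 + $2,998.80 + $4,735.55 = $14,103.35
Ending inventory: 76 @ $18.75 + 158 @ $22.05 + 95 @ $17.90 = $6,609.40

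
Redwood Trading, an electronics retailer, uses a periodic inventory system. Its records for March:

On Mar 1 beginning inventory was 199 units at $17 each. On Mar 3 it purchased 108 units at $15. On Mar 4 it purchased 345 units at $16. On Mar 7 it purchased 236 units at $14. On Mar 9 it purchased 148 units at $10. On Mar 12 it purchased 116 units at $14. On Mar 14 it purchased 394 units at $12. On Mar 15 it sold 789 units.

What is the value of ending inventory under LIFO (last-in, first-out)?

Ending inventory = $11,993

Mar 15, 789 sold [LIFO — newest first]: 394 @ $12 + 116 @ $14 + 148 @ $10 + 131 @ $14 = $9,666
Ending inventory: 199 @ $17 + 108 @ $15 + 345 @ $16 + 105 @ $14 = $11,993
Check: goods available $21,659 = COGS $9,666 + ending $11,993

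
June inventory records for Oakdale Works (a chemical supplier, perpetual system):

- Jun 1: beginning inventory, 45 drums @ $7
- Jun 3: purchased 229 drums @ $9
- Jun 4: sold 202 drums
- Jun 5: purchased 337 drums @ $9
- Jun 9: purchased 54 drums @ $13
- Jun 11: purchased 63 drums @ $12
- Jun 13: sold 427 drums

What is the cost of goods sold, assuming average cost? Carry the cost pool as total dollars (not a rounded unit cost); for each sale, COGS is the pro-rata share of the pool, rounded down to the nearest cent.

COGS = $5,904.22

After Jun 1: 45 on hand, pool $315.00 (≈ $7.0000 each)
After Jun 3: 274 on hand, pool $2,376.00 (≈ $8.6715 each)
Jun 4, sell 202: 202/274 × $2,376.00 → $1,751.64
After Jun 5: 409 on hand, pool $3,657.36 (≈ $8.9422 each)
After Jun 9: 463 on hand, pool $4,359.36 (≈ $9.4155 each)
After Jun 11: 526 on hand, pool $5,115.36 (≈ $9.7250 each)
Jun 13, sell 427: 427/526 × $5,115.36 → $4,152.58
Total COGS = $1,751.64 + $4,152.58 = $5,904.22
Ending inventory (cost pool remaining) = $962.78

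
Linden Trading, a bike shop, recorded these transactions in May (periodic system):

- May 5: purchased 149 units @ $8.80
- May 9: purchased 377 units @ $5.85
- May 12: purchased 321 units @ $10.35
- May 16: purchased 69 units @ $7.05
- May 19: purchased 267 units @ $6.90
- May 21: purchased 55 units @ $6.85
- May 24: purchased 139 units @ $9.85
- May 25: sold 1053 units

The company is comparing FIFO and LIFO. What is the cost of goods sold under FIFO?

FIFO COGS: 149 @ $8.80 + 377 @ $5.85 + 321 @ $10.35 + 69 @ $7.05 + 137 @ $6.90 = $8,270.75
LIFO COGS: 139 @ $9.85 + 55 @ $6.85 + 267 @ $6.90 + 69 @ $7.05 + 321 @ $10.35 + 202 @ $5.85 = $8,578.70

COGS = $8,270.75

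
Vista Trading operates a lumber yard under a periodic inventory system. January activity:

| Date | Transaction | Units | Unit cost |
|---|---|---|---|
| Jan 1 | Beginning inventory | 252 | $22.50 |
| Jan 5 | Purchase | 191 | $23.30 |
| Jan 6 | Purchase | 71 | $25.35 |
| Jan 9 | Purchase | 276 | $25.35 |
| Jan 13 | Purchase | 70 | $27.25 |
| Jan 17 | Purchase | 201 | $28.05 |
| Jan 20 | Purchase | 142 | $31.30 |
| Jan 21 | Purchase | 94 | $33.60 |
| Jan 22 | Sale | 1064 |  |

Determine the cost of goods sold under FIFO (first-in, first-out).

Jan 22, 1064 sold [FIFO — oldest first]: 252 @ $22.50 + 191 @ $23.30 + 71 @ $25.35 + 276 @ $25.35 + 70 @ $27.25 + 201 @ $28.05 + 3 @ $31.30 = $26,556.20
Ending inventory: 139 @ $31.30 + 94 @ $33.60 = $7,509.10
Check: goods available $34,065.30 = COGS $26,556.20 + ending $7,509.10

COGS = $26,556.20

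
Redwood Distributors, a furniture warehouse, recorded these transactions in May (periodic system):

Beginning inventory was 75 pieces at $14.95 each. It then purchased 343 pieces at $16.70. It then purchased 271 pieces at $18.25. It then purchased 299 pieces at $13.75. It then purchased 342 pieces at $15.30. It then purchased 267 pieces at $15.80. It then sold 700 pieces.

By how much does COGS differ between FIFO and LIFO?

FIFO COGS: 75 @ $14.95 + 343 @ $16.70 + 271 @ $18.25 + 11 @ $13.75 = $11,946.35
LIFO COGS: 267 @ $15.80 + 342 @ $15.30 + 91 @ $13.75 = $10,702.45
Difference = |$11,946.35 − $10,702.45| = $1,243.90

$1,243.90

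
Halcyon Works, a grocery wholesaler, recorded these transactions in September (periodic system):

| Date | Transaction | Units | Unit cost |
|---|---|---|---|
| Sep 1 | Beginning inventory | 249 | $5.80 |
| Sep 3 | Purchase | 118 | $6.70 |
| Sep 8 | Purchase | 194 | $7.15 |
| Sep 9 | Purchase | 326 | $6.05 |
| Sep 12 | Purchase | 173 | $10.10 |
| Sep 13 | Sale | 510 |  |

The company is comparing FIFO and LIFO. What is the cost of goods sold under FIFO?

COGS = $3,257.25

FIFO COGS: 249 @ $5.80 + 118 @ $6.70 + 143 @ $7.15 = $3,257.25
LIFO COGS: 173 @ $10.10 + 326 @ $6.05 + 11 @ $7.15 = $3,798.25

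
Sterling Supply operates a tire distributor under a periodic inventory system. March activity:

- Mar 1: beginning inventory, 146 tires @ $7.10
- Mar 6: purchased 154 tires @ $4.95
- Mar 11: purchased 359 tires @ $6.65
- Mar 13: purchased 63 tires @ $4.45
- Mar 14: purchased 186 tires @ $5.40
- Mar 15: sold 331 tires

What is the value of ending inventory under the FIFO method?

Ending inventory = $3,465.95

Mar 15, 331 sold [FIFO — oldest first]: 146 @ $7.10 + 154 @ $4.95 + 31 @ $6.65 = $2,005.05
Ending inventory: 328 @ $6.65 + 63 @ $4.45 + 186 @ $5.40 = $3,465.95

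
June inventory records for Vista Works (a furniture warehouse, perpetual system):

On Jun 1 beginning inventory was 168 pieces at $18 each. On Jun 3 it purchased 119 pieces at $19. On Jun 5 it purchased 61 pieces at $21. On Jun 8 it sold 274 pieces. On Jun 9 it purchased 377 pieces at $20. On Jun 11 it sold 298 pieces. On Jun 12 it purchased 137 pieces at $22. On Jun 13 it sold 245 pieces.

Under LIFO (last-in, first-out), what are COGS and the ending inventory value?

COGS = $16,310; ending inventory = $810

Jun 8, 274 sold [LIFO — newest first]: 61 @ $21 + 119 @ $19 + 94 @ $18 = $5,234
Jun 11, 298 sold [LIFO — newest first]: 298 @ $20 = $5,960
Jun 13, 245 sold [LIFO — newest first]: 137 @ $22 + 79 @ $20 + 29 @ $18 = $5,116
Total COGS = $5,234 + $5,960 + $5,116 = $16,310
Ending inventory: 45 @ $18 = $810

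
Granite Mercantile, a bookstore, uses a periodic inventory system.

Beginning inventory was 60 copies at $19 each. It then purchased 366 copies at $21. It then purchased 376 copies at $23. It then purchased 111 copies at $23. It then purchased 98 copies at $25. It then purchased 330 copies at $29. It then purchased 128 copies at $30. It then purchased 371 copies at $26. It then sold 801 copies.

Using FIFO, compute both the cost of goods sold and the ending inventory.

Sale 1 (801) [FIFO — oldest first]: 60 @ $19 + 366 @ $21 + 375 @ $23 = $17,451
Ending inventory: 1 @ $23 + 111 @ $23 + 98 @ $25 + 330 @ $29 + 128 @ $30 + 371 @ $26 = $28,082
Check: goods available $45,533 = COGS $17,451 + ending $28,082

COGS = $17,451; ending inventory = $28,082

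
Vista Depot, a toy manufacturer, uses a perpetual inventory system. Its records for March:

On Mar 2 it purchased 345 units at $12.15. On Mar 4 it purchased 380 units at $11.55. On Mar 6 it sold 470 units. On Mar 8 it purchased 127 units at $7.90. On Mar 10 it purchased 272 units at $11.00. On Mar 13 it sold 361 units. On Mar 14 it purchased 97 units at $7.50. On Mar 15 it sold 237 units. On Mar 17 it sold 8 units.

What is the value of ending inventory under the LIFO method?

Ending inventory = $1,761.75

Mar 6, 470 sold [LIFO — newest first]: 380 @ $11.55 + 90 @ $12.15 = $5,482.50
Mar 13, 361 sold [LIFO — newest first]: 272 @ $11.00 + 89 @ $7.90 = $3,695.10
Mar 15, 237 sold [LIFO — newest first]: 97 @ $7.50 + 38 @ $7.90 + 102 @ $12.15 = $2,267.00
Mar 17, 8 sold [LIFO — newest first]: 8 @ $12.15 = $97.20
Total COGS = $5,482.50 + $3,695.10 + $2,267.00 + $97.20 = $11,541.80
Ending inventory: 145 @ $12.15 = $1,761.75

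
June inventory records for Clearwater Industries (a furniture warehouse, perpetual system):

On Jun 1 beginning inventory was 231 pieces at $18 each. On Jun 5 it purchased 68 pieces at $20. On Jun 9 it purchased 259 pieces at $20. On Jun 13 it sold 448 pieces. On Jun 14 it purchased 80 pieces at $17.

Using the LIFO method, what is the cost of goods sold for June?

COGS = $8,718

Jun 13, 448 sold [LIFO — newest first]: 259 @ $20 + 68 @ $20 + 121 @ $18 = $8,718
Ending inventory: 110 @ $18 + 80 @ $17 = $3,340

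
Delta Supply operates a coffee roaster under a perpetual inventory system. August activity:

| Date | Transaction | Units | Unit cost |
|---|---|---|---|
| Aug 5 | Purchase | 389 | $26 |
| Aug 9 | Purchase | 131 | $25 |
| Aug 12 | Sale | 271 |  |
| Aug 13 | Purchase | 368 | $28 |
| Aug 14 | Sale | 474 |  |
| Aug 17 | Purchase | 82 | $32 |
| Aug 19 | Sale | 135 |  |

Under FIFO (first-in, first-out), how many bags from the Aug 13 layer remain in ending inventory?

8

Aug 12, 271 sold [FIFO — oldest first]: 271 @ $26 = $7,046
Aug 14, 474 sold [FIFO — oldest first]: 118 @ $26 + 131 @ $25 + 225 @ $28 = $12,643
Aug 19, 135 sold [FIFO — oldest first]: 135 @ $28 = $3,780
Total COGS = $7,046 + $12,643 + $3,780 = $23,469
Ending inventory: 8 @ $28 + 82 @ $32 = $2,848
Check: goods available $26,317 = COGS $23,469 + ending $2,848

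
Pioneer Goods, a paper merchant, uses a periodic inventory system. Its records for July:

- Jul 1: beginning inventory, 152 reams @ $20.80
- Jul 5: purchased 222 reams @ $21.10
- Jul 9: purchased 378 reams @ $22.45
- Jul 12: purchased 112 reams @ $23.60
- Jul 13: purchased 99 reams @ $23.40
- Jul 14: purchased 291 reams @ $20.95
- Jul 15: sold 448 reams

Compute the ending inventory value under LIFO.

Ending inventory = $17,606.30

Jul 15, 448 sold [LIFO — newest first]: 291 @ $20.95 + 99 @ $23.40 + 58 @ $23.60 = $9,781.85
Ending inventory: 152 @ $20.80 + 222 @ $21.10 + 378 @ $22.45 + 54 @ $23.60 = $17,606.30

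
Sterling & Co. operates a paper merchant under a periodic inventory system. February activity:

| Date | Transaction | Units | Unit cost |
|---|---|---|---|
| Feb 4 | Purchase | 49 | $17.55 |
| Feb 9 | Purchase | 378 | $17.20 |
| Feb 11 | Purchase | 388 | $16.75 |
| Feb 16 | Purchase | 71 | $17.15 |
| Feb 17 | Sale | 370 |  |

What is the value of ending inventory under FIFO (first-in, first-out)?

Feb 17, 370 sold [FIFO — oldest first]: 49 @ $17.55 + 321 @ $17.20 = $6,381.15
Ending inventory: 57 @ $17.20 + 388 @ $16.75 + 71 @ $17.15 = $8,697.05

Ending inventory = $8,697.05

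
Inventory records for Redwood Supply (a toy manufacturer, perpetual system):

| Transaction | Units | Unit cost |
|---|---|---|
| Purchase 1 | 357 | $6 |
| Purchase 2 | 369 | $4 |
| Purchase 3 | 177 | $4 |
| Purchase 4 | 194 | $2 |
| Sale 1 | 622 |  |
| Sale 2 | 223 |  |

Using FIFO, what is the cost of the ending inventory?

Sale 1 (622) [FIFO — oldest first]: 357 @ $6 + 265 @ $4 = $3,202
Sale 2 (223) [FIFO — oldest first]: 104 @ $4 + 119 @ $4 = $892
Total COGS = $3,202 + $892 = $4,094
Ending inventory: 58 @ $4 + 194 @ $2 = $620
Check: goods available $4,714 = COGS $4,094 + ending $620

Ending inventory = $620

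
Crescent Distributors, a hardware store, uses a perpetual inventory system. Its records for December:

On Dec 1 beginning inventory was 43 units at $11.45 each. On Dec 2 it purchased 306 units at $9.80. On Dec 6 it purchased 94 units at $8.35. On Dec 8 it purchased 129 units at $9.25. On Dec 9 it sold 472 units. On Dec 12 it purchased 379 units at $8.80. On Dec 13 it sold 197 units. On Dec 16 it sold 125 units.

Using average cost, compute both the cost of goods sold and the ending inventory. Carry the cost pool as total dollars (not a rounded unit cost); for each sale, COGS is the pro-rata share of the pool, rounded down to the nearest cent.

COGS = $7,397.93; ending inventory = $1,406.57

After Dec 1: 43 on hand, pool $492.35 (≈ $11.4500 each)
After Dec 2: 349 on hand, pool $3,491.15 (≈ $10.0033 each)
After Dec 6: 443 on hand, pool $4,276.05 (≈ $9.6525 each)
After Dec 8: 572 on hand, pool $5,469.30 (≈ $9.5617 each)
Dec 9, sell 472: 472/572 × $5,469.30 → $4,513.12
After Dec 12: 479 on hand, pool $4,291.38 (≈ $8.9590 each)
Dec 13, sell 197: 197/479 × $4,291.38 → $1,764.93
Dec 16, sell 125: 125/282 × $2,526.45 → $1,119.88
Total COGS = $4,513.12 + $1,764.93 + $1,119.88 = $7,397.93
Ending inventory (cost pool remaining) = $1,406.57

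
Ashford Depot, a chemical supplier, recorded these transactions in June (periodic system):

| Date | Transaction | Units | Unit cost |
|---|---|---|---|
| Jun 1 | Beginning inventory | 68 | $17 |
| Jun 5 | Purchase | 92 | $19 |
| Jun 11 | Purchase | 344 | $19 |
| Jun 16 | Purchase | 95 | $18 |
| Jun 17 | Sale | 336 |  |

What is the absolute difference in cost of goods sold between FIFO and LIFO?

FIFO COGS: 68 @ $17 + 92 @ $19 + 176 @ $19 = $6,248
LIFO COGS: 95 @ $18 + 241 @ $19 = $6,289
Difference = |$6,248 − $6,289| = $41

$41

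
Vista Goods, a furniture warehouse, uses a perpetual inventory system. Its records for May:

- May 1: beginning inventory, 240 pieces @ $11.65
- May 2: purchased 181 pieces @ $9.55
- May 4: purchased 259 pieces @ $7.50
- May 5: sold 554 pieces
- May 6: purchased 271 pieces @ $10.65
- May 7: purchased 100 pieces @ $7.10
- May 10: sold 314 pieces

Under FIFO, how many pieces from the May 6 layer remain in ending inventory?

83

May 5, 554 sold [FIFO — oldest first]: 240 @ $11.65 + 181 @ $9.55 + 133 @ $7.50 = $5,522.05
May 10, 314 sold [FIFO — oldest first]: 126 @ $7.50 + 188 @ $10.65 = $2,947.20
Total COGS = $5,522.05 + $2,947.20 = $8,469.25
Ending inventory: 83 @ $10.65 + 100 @ $7.10 = $1,593.95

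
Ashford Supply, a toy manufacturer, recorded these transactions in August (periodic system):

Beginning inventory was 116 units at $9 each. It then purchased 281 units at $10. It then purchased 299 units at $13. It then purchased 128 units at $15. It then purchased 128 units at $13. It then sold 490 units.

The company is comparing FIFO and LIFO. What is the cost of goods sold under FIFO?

COGS = $5,063

FIFO COGS: 116 @ $9 + 281 @ $10 + 93 @ $13 = $5,063
LIFO COGS: 128 @ $13 + 128 @ $15 + 234 @ $13 = $6,626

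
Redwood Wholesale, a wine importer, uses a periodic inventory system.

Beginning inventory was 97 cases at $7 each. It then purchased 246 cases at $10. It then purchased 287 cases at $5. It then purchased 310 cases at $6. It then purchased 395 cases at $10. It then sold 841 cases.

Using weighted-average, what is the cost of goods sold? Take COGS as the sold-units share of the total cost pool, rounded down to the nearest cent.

Sale 1, sell 841: 841/1335 × $10,384.00 → $6,541.53
Ending inventory (cost pool remaining) = $3,842.47

COGS = $6,541.53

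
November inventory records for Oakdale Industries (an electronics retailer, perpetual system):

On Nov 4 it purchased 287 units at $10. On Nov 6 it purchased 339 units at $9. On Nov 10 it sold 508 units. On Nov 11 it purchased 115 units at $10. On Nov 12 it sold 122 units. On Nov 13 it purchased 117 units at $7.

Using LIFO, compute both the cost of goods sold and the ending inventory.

Nov 10, 508 sold [LIFO — newest first]: 339 @ $9 + 169 @ $10 = $4,741
Nov 12, 122 sold [LIFO — newest first]: 115 @ $10 + 7 @ $10 = $1,220
Total COGS = $4,741 + $1,220 = $5,961
Ending inventory: 111 @ $10 + 117 @ $7 = $1,929

COGS = $5,961; ending inventory = $1,929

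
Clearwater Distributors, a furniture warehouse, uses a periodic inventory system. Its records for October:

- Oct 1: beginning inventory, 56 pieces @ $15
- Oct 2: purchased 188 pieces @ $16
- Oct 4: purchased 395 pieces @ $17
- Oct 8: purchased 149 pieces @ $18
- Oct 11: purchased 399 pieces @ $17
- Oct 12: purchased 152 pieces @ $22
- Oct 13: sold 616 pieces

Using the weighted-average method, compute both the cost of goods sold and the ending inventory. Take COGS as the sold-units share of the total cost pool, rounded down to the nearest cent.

COGS = $10,752.16; ending inventory = $12,619.84

Oct 13, sell 616: 616/1339 × $23,372.00 → $10,752.16
Ending inventory (cost pool remaining) = $12,619.84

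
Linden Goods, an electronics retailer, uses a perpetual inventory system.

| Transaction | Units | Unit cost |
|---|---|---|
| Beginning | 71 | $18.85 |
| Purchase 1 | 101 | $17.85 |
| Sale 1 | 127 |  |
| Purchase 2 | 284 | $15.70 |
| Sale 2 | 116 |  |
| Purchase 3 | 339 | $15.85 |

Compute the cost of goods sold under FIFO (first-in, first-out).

Sale 1 (127) [FIFO — oldest first]: 71 @ $18.85 + 56 @ $17.85 = $2,337.95
Sale 2 (116) [FIFO — oldest first]: 45 @ $17.85 + 71 @ $15.70 = $1,917.95
Total COGS = $2,337.95 + $1,917.95 = $4,255.90
Ending inventory: 213 @ $15.70 + 339 @ $15.85 = $8,717.25
Check: goods available $12,973.15 = COGS $4,255.90 + ending $8,717.25

COGS = $4,255.90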